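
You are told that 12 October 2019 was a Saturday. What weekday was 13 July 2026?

Day-of-year of October 12, 2019: 285.
Day-of-year of July 13, 2026: 194.
2019 has 365 days, so 365 − 285 = 80 days remain in 2019.
Full years: 2020: 366; 2021: 365; 2022: 365; 2023: 365; 2024: 366; 2025: 365. Sum = 2192.
Total: 80 + 2192 + 194 = 2466 days.
2466 mod 7 = 2, so 2 days after Saturday is Monday.

Monday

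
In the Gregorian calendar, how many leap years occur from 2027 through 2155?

31

Years divisible by 4: 2028, 2032, …, 2152 — 32 in all.
Of these, 2100 is divisible by 100 but not 400, so not leap.
Leap years: 32 − 1 = 31.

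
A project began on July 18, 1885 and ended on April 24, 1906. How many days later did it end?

From July 18, 1885 to July 18, 1905: 20 years, of which 4 contain a Feb 29 — 16×365 + 4×366 = 7304 days.
(1900 is not a leap year (divisible by 100 but not 400).)
July 1905: 31 − 18 = 13 days remain.
Then August (31), September (30), October (31), November (30), December (31), January (31), February 1906 (28), March (31): 31 + 30 + 31 + 30 + 31 + 31 + 28 + 31 = 243 days.
April 1–24, 1906: 24 days.
Residual: 280 days.
Total: 7584 days.

7584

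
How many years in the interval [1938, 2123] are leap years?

45

Years divisible by 4: 1940, 1944, …, 2120 — 46 in all.
Of these, 2100 is divisible by 100 but not 400, so not leap.
2000 is divisible by 400, so still leap.
Leap years: 46 − 1 = 45.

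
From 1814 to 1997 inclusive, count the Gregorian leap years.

45

Years divisible by 4: 1816, 1820, …, 1996 — 46 in all.
Of these, 1900 is divisible by 100 but not 400, so not leap.
Leap years: 46 − 1 = 45.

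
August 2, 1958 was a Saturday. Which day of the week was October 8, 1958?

August 1958: 31 − 2 = 29 days remain.
Then September (30): 30 days.
October 1–8, 1958: 8 days.
Total: 29 + 30 + 8 = 67 days.
67 mod 7 = 4, so 4 days after Saturday is Wednesday.

Wednesday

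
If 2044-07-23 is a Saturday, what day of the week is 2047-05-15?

July 23, 2044 → July 23, 2045: 365 days.
July 23, 2045 → July 23, 2046: 365 days.
July 2046: 31 − 23 = 8 days remain.
Then 9 full months totalling 273 days.
May 1–15, 2047: 15 days.
Residual: 296 days.
Total: 1026 days.
1026 mod 7 = 4, so 4 days after Saturday is Wednesday.

Wednesday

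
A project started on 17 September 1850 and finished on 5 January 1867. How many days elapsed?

5954

From September 17, 1850 to September 17, 1866: 16 years, of which 4 contain a Feb 29 — 12×365 + 4×366 = 5844 days.
September 1866: 30 − 17 = 13 days remain.
Then October (31), November (30), December (31): 31 + 30 + 31 = 92 days.
January 1–5, 1867: 5 days.
Residual: 110 days.
Total: 5954 days.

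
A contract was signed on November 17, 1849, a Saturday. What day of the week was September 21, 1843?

Thursday

Count forward from the earlier date (September 21, 1843) to the later (November 17, 1849):
Day-of-year of September 21, 1843: 264.
Day-of-year of November 17, 1849: 321.
1843 has 365 days, so 365 − 264 = 101 days remain in 1843.
Full years: 1844: 366; 1845: 365; 1846: 365; 1847: 365; 1848: 366. Sum = 1827.
Total: 101 + 1827 + 321 = 2249 days.
2249 mod 7 = 2, so 2 days before Saturday is Thursday.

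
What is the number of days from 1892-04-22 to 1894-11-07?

929

April 22, 1892 → April 22, 1893: 365 days.
April 22, 1893 → April 22, 1894: 365 days.
April 1894: 30 − 22 = 8 days remain.
Then May (31), June (30), July (31), August (31), September (30), October (31): 31 + 30 + 31 + 31 + 30 + 31 = 184 days.
November 1–7, 1894: 7 days.
Residual: 199 days.
Total: 929 days.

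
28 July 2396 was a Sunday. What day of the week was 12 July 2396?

Friday

Count forward from the earlier date (July 12, 2396) to the later (July 28, 2396):
Within July 2396: 28 − 12 = 16 days.
16 mod 7 = 2, so 2 days before Sunday is Friday.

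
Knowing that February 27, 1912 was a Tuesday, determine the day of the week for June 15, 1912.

Saturday

February 1912: 29 − 27 = 2 days remain (1912 is a leap year, so February has 29 days).
Then March (31), April (30), May (31): 31 + 30 + 31 = 92 days.
June 1–15, 1912: 15 days.
Total: 2 + 92 + 15 = 109 days.
109 mod 7 = 4, so 4 days after Tuesday is Saturday.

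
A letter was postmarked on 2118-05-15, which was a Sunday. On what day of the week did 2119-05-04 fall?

Thursday

Day-of-year of May 15, 2118: 135.
Day-of-year of May 4, 2119: 124.
2118 has 365 days, so 365 − 135 = 230 days remain in 2118.
Total: 230 + 124 = 354 days.
354 mod 7 = 4, so 4 days after Sunday is Thursday.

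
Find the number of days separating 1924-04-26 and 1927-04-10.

1079

April 26, 1924 → April 26, 1925: 365 days.
April 26, 1925 → April 26, 1926: 365 days.
April 1926: 30 − 26 = 4 days remain.
Then 11 full months totalling 335 days.
April 1–10, 1927: 10 days.
Residual: 349 days.
Total: 1079 days.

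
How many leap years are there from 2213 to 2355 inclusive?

Years divisible by 4: 2216, 2220, …, 2352 — 35 in all.
Of these, 2300 is divisible by 100 but not 400, so not leap.
Leap years: 35 − 1 = 34.

34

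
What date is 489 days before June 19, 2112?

February 16, 2111

Count 489 days before June 19, 2112:
Day-of-year of February 16, 2111: 47.
Day-of-year of June 19, 2112: 171.
2111 has 365 days, so 365 − 47 = 318 days remain in 2111.
Total: 318 + 171 = 489 days.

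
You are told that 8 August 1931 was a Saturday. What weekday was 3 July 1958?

Day-of-year of August 8, 1931: 220.
Day-of-year of July 3, 1958: 184.
1931 has 365 days, so 365 − 220 = 145 days remain in 1931.
Full years 1932–1957: 19 common + 7 leap = 19×365 + 7×366 = 9497 days.
Total: 145 + 9497 + 184 = 9826 days.
9826 mod 7 = 5, so 5 days after Saturday is Thursday.

Thursday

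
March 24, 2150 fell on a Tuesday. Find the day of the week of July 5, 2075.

Friday

Count forward from the earlier date (July 5, 2075) to the later (March 24, 2150):
Day-of-year of July 5, 2075: 186.
Day-of-year of March 24, 2150: 83.
2075 has 365 days, so 365 − 186 = 179 days remain in 2075.
Full years 2076–2149: 56 common + 18 leap = 56×365 + 18×366 = 27028 days.
Total: 179 + 27028 + 83 = 27290 days.
27290 mod 7 = 4, so 4 days before Tuesday is Friday.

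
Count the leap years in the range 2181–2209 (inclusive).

Years divisible by 4 in [2181, 2209]: 2184, 2188, 2192, 2196, 2200, 2204, 2208.
Of these, 2200 is divisible by 100 but not 400, so not leap.
Leap years: 7 − 1 = 6.

6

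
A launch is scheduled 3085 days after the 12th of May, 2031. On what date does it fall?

the 22nd of October, 2039

Count 3085 days after May 12, 2031:
Day-of-year of May 12, 2031: 132.
Day-of-year of October 22, 2039: 295.
2031 has 365 days, so 365 − 132 = 233 days remain in 2031.
Full years 2032–2038: 5 common + 2 leap = 5×365 + 2×366 = 2557 days.
Total: 233 + 2557 + 295 = 3085 days.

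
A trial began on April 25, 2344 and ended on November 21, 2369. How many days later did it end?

9341

Day-of-year of April 25, 2344: 116.
Day-of-year of November 21, 2369: 325.
2344 has 366 days, so 366 − 116 = 250 days remain in 2344.
Full years 2345–2368: 18 common + 6 leap = 18×365 + 6×366 = 8766 days.
Total: 250 + 8766 + 325 = 9341 days.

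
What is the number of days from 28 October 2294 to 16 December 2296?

780

October 28, 2294 → October 28, 2295: 365 days.
October 28, 2295 → October 28, 2296: 366 days (2296 is a leap year).
October 2296: 31 − 28 = 3 days remain.
Then November (30): 30 days.
December 1–16, 2296: 16 days.
Residual: 49 days.
Total: 780 days.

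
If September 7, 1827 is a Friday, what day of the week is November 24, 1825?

Thursday

Count forward from the earlier date (November 24, 1825) to the later (September 7, 1827):
Day-of-year of November 24, 1825: 328.
Day-of-year of September 7, 1827: 250.
1825 has 365 days, so 365 − 328 = 37 days remain in 1825.
Full years: 1826: 365. Sum = 365.
Total: 37 + 365 + 250 = 652 days.
652 mod 7 = 1, so 1 day before Friday is Thursday.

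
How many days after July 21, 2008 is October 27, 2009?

463

July 2008: 31 − 21 = 10 days remain.
Then 14 full months totalling 426 days.
October 1–27, 2009: 27 days.
Total: 10 + 426 + 27 = 463 days.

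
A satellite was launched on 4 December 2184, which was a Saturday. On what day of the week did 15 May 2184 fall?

Saturday

Count forward from the earlier date (May 15, 2184) to the later (December 4, 2184):
May 2184: 31 − 15 = 16 days remain.
Then June (30), July (31), August (31), September (30), October (31), November (30): 30 + 31 + 31 + 30 + 31 + 30 = 183 days.
December 1–4, 2184: 4 days.
Total: 16 + 183 + 4 = 203 days.
203 is a multiple of 7, so 15 May 2184 falls on the same weekday: Saturday.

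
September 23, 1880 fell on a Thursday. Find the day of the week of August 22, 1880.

Count forward from the earlier date (August 22, 1880) to the later (September 23, 1880):
August 1880: 31 − 22 = 9 days remain.
September 1–23, 1880: 23 days.
Total: 9 + 23 = 32 days.
32 mod 7 = 4, so 4 days before Thursday is Sunday.

Sunday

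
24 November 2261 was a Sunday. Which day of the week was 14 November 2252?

Sunday

Count forward from the earlier date (November 14, 2252) to the later (November 24, 2261):
From November 14, 2252 to November 14, 2261: 9 years, of which 2 contain a Feb 29 — 7×365 + 2×366 = 3287 days.
Within November 2261: 24 − 14 = 10 days.
Total: 3297 days.
3297 is a multiple of 7, so 14 November 2252 falls on the same weekday: Sunday.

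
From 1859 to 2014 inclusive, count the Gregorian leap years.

Years divisible by 4: 1860, 1864, …, 2012 — 39 in all.
Of these, 1900 is divisible by 100 but not 400, so not leap.
2000 is divisible by 400, so still leap.
Leap years: 39 − 1 = 38.

38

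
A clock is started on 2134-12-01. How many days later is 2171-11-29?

Day-of-year of December 1, 2134: 335.
Day-of-year of November 29, 2171: 333.
2134 has 365 days, so 365 − 335 = 30 days remain in 2134.
Full years 2135–2170: 27 common + 9 leap = 27×365 + 9×366 = 13149 days.
Total: 30 + 13149 + 333 = 13512 days.

13512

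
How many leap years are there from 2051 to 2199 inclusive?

Years divisible by 4: 2052, 2056, …, 2196 — 37 in all.
Of these, 2100 is divisible by 100 but not 400, so not leap.
Leap years: 37 − 1 = 36.

36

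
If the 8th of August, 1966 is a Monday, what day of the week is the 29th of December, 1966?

August 1966: 31 − 8 = 23 days remain.
Then September (30), October (31), November (30): 30 + 31 + 30 = 91 days.
December 1–29, 1966: 29 days.
Total: 23 + 91 + 29 = 143 days.
143 mod 7 = 3, so 3 days after Monday is Thursday.

Thursday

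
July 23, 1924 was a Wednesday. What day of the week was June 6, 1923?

Wednesday

Count forward from the earlier date (June 6, 1923) to the later (July 23, 1924):
June 1923: 30 − 6 = 24 days remain.
Then 12 full months totalling 366 days.
July 1–23, 1924: 23 days.
Total: 24 + 366 + 23 = 413 days.
413 is a multiple of 7, so June 6, 1923 falls on the same weekday: Wednesday.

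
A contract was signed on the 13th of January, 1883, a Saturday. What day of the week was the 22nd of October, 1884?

January 13, 1883 → January 13, 1884: 365 days.
January 1884: 31 − 13 = 18 days remain.
Then February 1884 (29), March (31), April (30), May (31), June (30), July (31), August (31), September (30): 29 + 31 + 30 + 31 + 30 + 31 + 31 + 30 = 243 days.
October 1–22, 1884: 22 days.
Residual: 283 days.
Total: 648 days.
648 mod 7 = 4, so 4 days after Saturday is Wednesday.

Wednesday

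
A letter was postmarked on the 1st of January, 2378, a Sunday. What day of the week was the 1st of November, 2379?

January 1, 2378 → January 1, 2379: 365 days.
January 2379: 31 − 1 = 30 days remain.
Then 9 full months totalling 273 days.
November 1, 2379: 1 day.
Residual: 304 days.
Total: 669 days.
669 mod 7 = 4, so 4 days after Sunday is Thursday.

Thursday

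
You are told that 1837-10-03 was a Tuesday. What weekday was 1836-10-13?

Thursday

Count forward from the earlier date (October 13, 1836) to the later (October 3, 1837):
October 1836: 31 − 13 = 18 days remain.
Then 11 full months totalling 334 days.
October 1–3, 1837: 3 days.
Total: 18 + 334 + 3 = 355 days.
355 mod 7 = 5, so 5 days before Tuesday is Thursday.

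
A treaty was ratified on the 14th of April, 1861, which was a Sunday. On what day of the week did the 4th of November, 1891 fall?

Wednesday

From April 14, 1861 to April 14, 1891: 30 years, of which 7 contain a Feb 29 — 23×365 + 7×366 = 10957 days.
April 1891: 30 − 14 = 16 days remain.
Then May (31), June (30), July (31), August (31), September (30), October (31): 31 + 30 + 31 + 31 + 30 + 31 = 184 days.
November 1–4, 1891: 4 days.
Residual: 204 days.
Total: 11161 days.
11161 mod 7 = 3, so 3 days after Sunday is Wednesday.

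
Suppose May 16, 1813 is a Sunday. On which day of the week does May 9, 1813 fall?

Sunday

Count forward from the earlier date (May 9, 1813) to the later (May 16, 1813):
Within May 1813: 16 − 9 = 7 days.
7 is a multiple of 7, so May 9, 1813 falls on the same weekday: Sunday.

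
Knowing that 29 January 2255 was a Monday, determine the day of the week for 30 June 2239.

Sunday

Count forward from the earlier date (June 30, 2239) to the later (January 29, 2255):
From June 30, 2239 to June 30, 2254: 15 years, of which 4 contain a Feb 29 — 11×365 + 4×366 = 5479 days.
June 2254: 30 − 30 = 0 days remain.
Then July (31), August (31), September (30), October (31), November (30), December (31): 31 + 31 + 30 + 31 + 30 + 31 = 184 days.
January 1–29, 2255: 29 days.
Residual: 213 days.
Total: 5692 days.
5692 mod 7 = 1, so 1 day before Monday is Sunday.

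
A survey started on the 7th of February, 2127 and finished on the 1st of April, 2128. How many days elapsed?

February 7, 2127 → February 7, 2128: 365 days.
February 2128: 29 − 7 = 22 days remain (2128 is a leap year, so February has 29 days).
Then March (31): 31 days.
April 1, 2128: 1 day.
Residual: 54 days.
Total: 419 days.

419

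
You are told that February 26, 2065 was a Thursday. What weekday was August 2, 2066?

Monday

February 2065: 28 − 26 = 2 days remain (2065 is not a leap year, so February has 28 days).
Then 17 full months totalling 518 days.
August 1–2, 2066: 2 days.
Total: 2 + 518 + 2 = 522 days.
522 mod 7 = 4, so 4 days after Thursday is Monday.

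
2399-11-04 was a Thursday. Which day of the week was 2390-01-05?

Friday

Count forward from the earlier date (January 5, 2390) to the later (November 4, 2399):
Day-of-year of January 5, 2390: 5.
Day-of-year of November 4, 2399: 308.
2390 has 365 days, so 365 − 5 = 360 days remain in 2390.
Full years 2391–2398: 6 common + 2 leap = 6×365 + 2×366 = 2922 days.
Total: 360 + 2922 + 308 = 3590 days.
3590 mod 7 = 6, so 6 days before Thursday is Friday.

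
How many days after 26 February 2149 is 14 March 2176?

9878

Day-of-year of February 26, 2149: 57.
Day-of-year of March 14, 2176: 74.
2149 has 365 days, so 365 − 57 = 308 days remain in 2149.
Full years 2150–2175: 20 common + 6 leap = 20×365 + 6×366 = 9496 days.
Total: 308 + 9496 + 74 = 9878 days.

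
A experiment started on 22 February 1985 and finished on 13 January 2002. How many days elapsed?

6169

From February 22, 1985 to February 22, 2001: 16 years, of which 4 contain a Feb 29 — 12×365 + 4×366 = 5844 days.
(2000 is a leap year (divisible by 400).)
February 2001: 28 − 22 = 6 days remain (2001 is not a leap year, so February has 28 days).
Then 10 full months totalling 306 days.
January 1–13, 2002: 13 days.
Residual: 325 days.
Total: 6169 days.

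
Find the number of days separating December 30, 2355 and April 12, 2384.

10331

From December 30, 2355 to December 30, 2383: 28 years, of which 7 contain a Feb 29 — 21×365 + 7×366 = 10227 days.
December 2383: 31 − 30 = 1 day remains.
Then January (31), February 2384 (29), March (31): 31 + 29 + 31 = 91 days.
April 1–12, 2384: 12 days.
Residual: 104 days.
Total: 10331 days.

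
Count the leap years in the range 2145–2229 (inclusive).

Years divisible by 4: 2148, 2152, …, 2228 — 21 in all.
Of these, 2200 is divisible by 100 but not 400, so not leap.
Leap years: 21 − 1 = 20.

20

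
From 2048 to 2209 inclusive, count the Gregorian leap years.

39

Years divisible by 4: 2048, 2052, …, 2208 — 41 in all.
Of these, 2100, 2200 are divisible by 100 but not 400, so not leap.
Leap years: 41 − 2 = 39.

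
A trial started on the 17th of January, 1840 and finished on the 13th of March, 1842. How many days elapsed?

786

January 17, 1840 → January 17, 1841: 366 days (1840 is a leap year).
January 17, 1841 → January 17, 1842: 365 days.
January 1842: 31 − 17 = 14 days remain.
Then February 1842 (28): 28 days.
March 1–13, 1842: 13 days.
Residual: 55 days.
Total: 786 days.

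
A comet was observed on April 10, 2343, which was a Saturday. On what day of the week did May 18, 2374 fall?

From April 10, 2343 to April 10, 2374: 31 years, of which 8 contain a Feb 29 — 23×365 + 8×366 = 11323 days.
April 2374: 30 − 10 = 20 days remain.
May 1–18, 2374: 18 days.
Residual: 38 days.
Total: 11361 days.
11361 is a multiple of 7, so May 18, 2374 falls on the same weekday: Saturday.

Saturday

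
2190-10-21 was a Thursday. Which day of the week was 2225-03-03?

Day-of-year of October 21, 2190: 294.
Day-of-year of March 3, 2225: 62.
2190 has 365 days, so 365 − 294 = 71 days remain in 2190.
Full years 2191–2224: 26 common + 8 leap = 26×365 + 8×366 = 12418 days.
Total: 71 + 12418 + 62 = 12551 days.
12551 is a multiple of 7, so 2225-03-03 falls on the same weekday: Thursday.

Thursday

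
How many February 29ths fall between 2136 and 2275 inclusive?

Years divisible by 4: 2136, 2140, …, 2272 — 35 in all.
Of these, 2200 is divisible by 100 but not 400, so not leap.
Leap years: 35 − 1 = 34.

34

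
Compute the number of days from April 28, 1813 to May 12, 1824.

4032

Day-of-year of April 28, 1813: 118.
Day-of-year of May 12, 1824: 133.
1813 has 365 days, so 365 − 118 = 247 days remain in 1813.
Full years 1814–1823: 8 common + 2 leap = 8×365 + 2×366 = 3652 days.
Total: 247 + 3652 + 133 = 4032 days.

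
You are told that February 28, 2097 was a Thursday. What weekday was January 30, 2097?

Wednesday

Count forward from the earlier date (January 30, 2097) to the later (February 28, 2097):
January 2097: 31 − 30 = 1 day remains.
February 1–28, 2097: 28 days (2097 is not a leap year).
Total: 1 + 28 = 29 days.
29 mod 7 = 1, so 1 day before Thursday is Wednesday.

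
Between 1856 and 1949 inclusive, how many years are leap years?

Years divisible by 4: 1856, 1860, …, 1948 — 24 in all.
Of these, 1900 is divisible by 100 but not 400, so not leap.
Leap years: 24 − 1 = 23.

23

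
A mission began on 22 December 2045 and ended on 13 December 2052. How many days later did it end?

2548

Day-of-year of December 22, 2045: 356.
Day-of-year of December 13, 2052: 348.
2045 has 365 days, so 365 − 356 = 9 days remain in 2045.
Full years: 2046: 365; 2047: 365; 2048: 366; 2049: 365; 2050: 365; 2051: 365. Sum = 2191.
Total: 9 + 2191 + 348 = 2548 days.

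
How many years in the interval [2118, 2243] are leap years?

30

Years divisible by 4: 2120, 2124, …, 2240 — 31 in all.
Of these, 2200 is divisible by 100 but not 400, so not leap.
Leap years: 31 − 1 = 30.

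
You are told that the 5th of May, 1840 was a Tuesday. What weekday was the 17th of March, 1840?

Tuesday

Count forward from the earlier date (March 17, 1840) to the later (May 5, 1840):
March 1840: 31 − 17 = 14 days remain.
Then April (30): 30 days.
May 1–5, 1840: 5 days.
Total: 14 + 30 + 5 = 49 days.
49 is a multiple of 7, so the 17th of March, 1840 falls on the same weekday: Tuesday.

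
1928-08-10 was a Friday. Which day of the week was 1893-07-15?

Count forward from the earlier date (July 15, 1893) to the later (August 10, 1928):
From July 15, 1893 to July 15, 1928: 35 years, of which 8 contain a Feb 29 — 27×365 + 8×366 = 12783 days.
(1900 is not a leap year (divisible by 100 but not 400).)
July 1928: 31 − 15 = 16 days remain.
August 1–10, 1928: 10 days.
Residual: 26 days.
Total: 12809 days.
12809 mod 7 = 6, so 6 days before Friday is Saturday.

Saturday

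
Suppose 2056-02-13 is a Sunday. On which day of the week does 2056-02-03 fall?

Count forward from the earlier date (February 3, 2056) to the later (February 13, 2056):
Within February 2056: 13 − 3 = 10 days.
10 mod 7 = 3, so 3 days before Sunday is Thursday.

Thursday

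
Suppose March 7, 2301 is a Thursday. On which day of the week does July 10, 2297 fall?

Saturday

Count forward from the earlier date (July 10, 2297) to the later (March 7, 2301):
July 10, 2297 → July 10, 2298: 365 days.
July 10, 2298 → July 10, 2299: 365 days.
July 10, 2299 → July 10, 2300: 365 days (2300 is not a leap year (divisible by 100 but not 400)).
July 2300: 31 − 10 = 21 days remain.
Then August (31), September (30), October (31), November (30), December (31), January (31), February 2301 (28): 31 + 30 + 31 + 30 + 31 + 31 + 28 = 212 days.
March 1–7, 2301: 7 days.
Residual: 240 days.
Total: 1335 days.
1335 mod 7 = 5, so 5 days before Thursday is Saturday.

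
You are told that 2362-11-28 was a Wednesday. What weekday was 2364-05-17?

November 28, 2362 → November 28, 2363: 365 days.
November 2363: 30 − 28 = 2 days remain.
Then December (31), January (31), February 2364 (29), March (31), April (30): 31 + 31 + 29 + 31 + 30 = 152 days.
May 1–17, 2364: 17 days.
Residual: 171 days.
Total: 536 days.
536 mod 7 = 4, so 4 days after Wednesday is Sunday.

Sunday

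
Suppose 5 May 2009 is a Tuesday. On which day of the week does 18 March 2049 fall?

From May 5, 2009 to May 5, 2048: 39 years, of which 10 contain a Feb 29 — 29×365 + 10×366 = 14245 days.
May 2048: 31 − 5 = 26 days remain.
Then 9 full months totalling 273 days.
March 1–18, 2049: 18 days.
Residual: 317 days.
Total: 14562 days.
14562 mod 7 = 2, so 2 days after Tuesday is Thursday.

Thursday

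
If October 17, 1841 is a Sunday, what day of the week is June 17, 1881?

Day-of-year of October 17, 1841: 290.
Day-of-year of June 17, 1881: 168.
1841 has 365 days, so 365 − 290 = 75 days remain in 1841.
Full years 1842–1880: 29 common + 10 leap = 29×365 + 10×366 = 14245 days.
Total: 75 + 14245 + 168 = 14488 days.
14488 mod 7 = 5, so 5 days after Sunday is Friday.

Friday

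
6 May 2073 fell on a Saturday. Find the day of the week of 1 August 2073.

Tuesday

May 2073: 31 − 6 = 25 days remain.
Then June (30), July (31): 30 + 31 = 61 days.
August 1, 2073: 1 day.
Total: 25 + 61 + 1 = 87 days.
87 mod 7 = 3, so 3 days after Saturday is Tuesday.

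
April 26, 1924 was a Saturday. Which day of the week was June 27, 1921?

Count forward from the earlier date (June 27, 1921) to the later (April 26, 1924):
June 27, 1921 → June 27, 1922: 365 days.
June 27, 1922 → June 27, 1923: 365 days.
June 1923: 30 − 27 = 3 days remain.
Then 9 full months totalling 275 days.
April 1–26, 1924: 26 days.
Residual: 304 days.
Total: 1034 days.
1034 mod 7 = 5, so 5 days before Saturday is Monday.

Monday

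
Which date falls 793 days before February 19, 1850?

December 19, 1847

Count 793 days before February 19, 1850:
December 19, 1847 → December 19, 1848: 366 days (1848 is a leap year).
December 19, 1848 → December 19, 1849: 365 days.
December 1849: 31 − 19 = 12 days remain.
Then January (31): 31 days.
February 1–19, 1850: 19 days (1850 is not a leap year).
Residual: 62 days.
Total: 793 days.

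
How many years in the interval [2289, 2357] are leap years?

Years divisible by 4: 2292, 2296, …, 2356 — 17 in all.
Of these, 2300 is divisible by 100 but not 400, so not leap.
Leap years: 17 − 1 = 16.

16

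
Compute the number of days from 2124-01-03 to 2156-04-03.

Day-of-year of January 3, 2124: 3.
Day-of-year of April 3, 2156: 94.
2124 has 366 days, so 366 − 3 = 363 days remain in 2124.
Full years 2125–2155: 24 common + 7 leap = 24×365 + 7×366 = 11322 days.
Total: 363 + 11322 + 94 = 11779 days.

11779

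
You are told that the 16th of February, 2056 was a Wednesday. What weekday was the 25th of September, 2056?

February 2056: 29 − 16 = 13 days remain (2056 is a leap year, so February has 29 days).
Then March (31), April (30), May (31), June (30), July (31), August (31): 31 + 30 + 31 + 30 + 31 + 31 = 184 days.
September 1–25, 2056: 25 days.
Total: 13 + 184 + 25 = 222 days.
222 mod 7 = 5, so 5 days after Wednesday is Monday.

Monday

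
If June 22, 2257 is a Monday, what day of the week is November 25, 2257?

June 2257: 30 − 22 = 8 days remain.
Then July (31), August (31), September (30), October (31): 31 + 31 + 30 + 31 = 123 days.
November 1–25, 2257: 25 days.
Total: 8 + 123 + 25 = 156 days.
156 mod 7 = 2, so 2 days after Monday is Wednesday.

Wednesday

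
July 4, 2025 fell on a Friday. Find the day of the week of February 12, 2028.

July 4, 2025 → July 4, 2026: 365 days.
July 4, 2026 → July 4, 2027: 365 days.
July 2027: 31 − 4 = 27 days remain.
Then August (31), September (30), October (31), November (30), December (31), January (31): 31 + 30 + 31 + 30 + 31 + 31 = 184 days.
February 1–12, 2028: 12 days (2028 is a leap year).
Residual: 223 days.
Total: 953 days.
953 mod 7 = 1, so 1 day after Friday is Saturday.

Saturday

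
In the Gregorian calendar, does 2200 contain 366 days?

No

2200 is not a leap year (divisible by 100 but not 400).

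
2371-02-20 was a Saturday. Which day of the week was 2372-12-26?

Tuesday

February 20, 2371 → February 20, 2372: 365 days.
February 2372: 29 − 20 = 9 days remain (2372 is a leap year, so February has 29 days).
Then 9 full months totalling 275 days.
December 1–26, 2372: 26 days.
Residual: 310 days.
Total: 675 days.
675 mod 7 = 3, so 3 days after Saturday is Tuesday.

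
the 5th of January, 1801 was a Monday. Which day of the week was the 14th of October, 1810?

From January 5, 1801 to January 5, 1810: 9 years, of which 2 contain a Feb 29 — 7×365 + 2×366 = 3287 days.
January 1810: 31 − 5 = 26 days remain.
Then February 1810 (28), March (31), April (30), May (31), June (30), July (31), August (31), September (30): 28 + 31 + 30 + 31 + 30 + 31 + 31 + 30 = 242 days.
October 1–14, 1810: 14 days.
Residual: 282 days.
Total: 3569 days.
3569 mod 7 = 6, so 6 days after Monday is Sunday.

Sunday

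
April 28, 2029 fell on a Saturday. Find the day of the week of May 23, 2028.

Tuesday

Count forward from the earlier date (May 23, 2028) to the later (April 28, 2029):
May 2028: 31 − 23 = 8 days remain.
Then 10 full months totalling 304 days.
April 1–28, 2029: 28 days.
Total: 8 + 304 + 28 = 340 days.
340 mod 7 = 4, so 4 days before Saturday is Tuesday.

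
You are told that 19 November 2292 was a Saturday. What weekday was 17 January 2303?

From November 19, 2292 to November 19, 2302: 10 years, of which 1 contains a Feb 29 — 9×365 + 1×366 = 3651 days.
(2300 is not a leap year (divisible by 100 but not 400).)
November 2302: 30 − 19 = 11 days remain.
Then December (31): 31 days.
January 1–17, 2303: 17 days.
Residual: 59 days.
Total: 3710 days.
3710 is a multiple of 7, so 17 January 2303 falls on the same weekday: Saturday.

Saturday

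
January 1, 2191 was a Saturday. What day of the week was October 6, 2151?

Wednesday

Count forward from the earlier date (October 6, 2151) to the later (January 1, 2191):
From October 6, 2151 to October 6, 2190: 39 years, of which 10 contain a Feb 29 — 29×365 + 10×366 = 14245 days.
October 2190: 31 − 6 = 25 days remain.
Then November (30), December (31): 30 + 31 = 61 days.
January 1, 2191: 1 day.
Residual: 87 days.
Total: 14332 days.
14332 mod 7 = 3, so 3 days before Saturday is Wednesday.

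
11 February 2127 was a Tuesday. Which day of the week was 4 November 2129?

Day-of-year of February 11, 2127: 42.
Day-of-year of November 4, 2129: 308.
2127 has 365 days, so 365 − 42 = 323 days remain in 2127.
Full years: 2128: 366. Sum = 366.
Total: 323 + 366 + 308 = 997 days.
997 mod 7 = 3, so 3 days after Tuesday is Friday.

Friday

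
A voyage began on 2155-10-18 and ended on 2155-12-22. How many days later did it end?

65

October 2155: 31 − 18 = 13 days remain.
Then November (30): 30 days.
December 1–22, 2155: 22 days.
Total: 13 + 30 + 22 = 65 days.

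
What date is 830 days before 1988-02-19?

1985-11-11

Count 830 days before February 19, 1988:
Day-of-year of November 11, 1985: 315.
Day-of-year of February 19, 1988: 50.
1985 has 365 days, so 365 − 315 = 50 days remain in 1985.
Full years: 1986: 365; 1987: 365. Sum = 730.
Total: 50 + 730 + 50 = 830 days.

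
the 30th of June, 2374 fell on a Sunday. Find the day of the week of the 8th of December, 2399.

Wednesday

Day-of-year of June 30, 2374: 181.
Day-of-year of December 8, 2399: 342.
2374 has 365 days, so 365 − 181 = 184 days remain in 2374.
Full years 2375–2398: 18 common + 6 leap = 18×365 + 6×366 = 8766 days.
Total: 184 + 8766 + 342 = 9292 days.
9292 mod 7 = 3, so 3 days after Sunday is Wednesday.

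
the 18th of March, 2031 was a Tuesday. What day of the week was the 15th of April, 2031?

Tuesday

March 2031: 31 − 18 = 13 days remain.
April 1–15, 2031: 15 days.
Total: 13 + 15 = 28 days.
28 is a multiple of 7, so the 15th of April, 2031 falls on the same weekday: Tuesday.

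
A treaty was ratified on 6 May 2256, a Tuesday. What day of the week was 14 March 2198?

Count forward from the earlier date (March 14, 2198) to the later (May 6, 2256):
Day-of-year of March 14, 2198: 73.
Day-of-year of May 6, 2256: 127.
2198 has 365 days, so 365 − 73 = 292 days remain in 2198.
Full years 2199–2255: 44 common + 13 leap = 44×365 + 13×366 = 20818 days.
Total: 292 + 20818 + 127 = 21237 days.
21237 mod 7 = 6, so 6 days before Tuesday is Wednesday.

Wednesday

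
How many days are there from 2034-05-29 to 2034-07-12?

44

May 2034: 31 − 29 = 2 days remain.
Then June (30): 30 days.
July 1–12, 2034: 12 days.
Total: 2 + 30 + 12 = 44 days.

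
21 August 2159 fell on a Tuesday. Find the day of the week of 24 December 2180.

Sunday

Day-of-year of August 21, 2159: 233.
Day-of-year of December 24, 2180: 359.
2159 has 365 days, so 365 − 233 = 132 days remain in 2159.
Full years 2160–2179: 15 common + 5 leap = 15×365 + 5×366 = 7305 days.
Total: 132 + 7305 + 359 = 7796 days.
7796 mod 7 = 5, so 5 days after Tuesday is Sunday.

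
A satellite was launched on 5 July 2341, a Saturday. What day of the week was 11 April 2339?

Tuesday

Count forward from the earlier date (April 11, 2339) to the later (July 5, 2341):
April 11, 2339 → April 11, 2340: 366 days (2340 is a leap year).
April 11, 2340 → April 11, 2341: 365 days.
April 2341: 30 − 11 = 19 days remain.
Then May (31), June (30): 31 + 30 = 61 days.
July 1–5, 2341: 5 days.
Residual: 85 days.
Total: 816 days.
816 mod 7 = 4, so 4 days before Saturday is Tuesday.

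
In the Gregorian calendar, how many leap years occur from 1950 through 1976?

Years divisible by 4 in [1950, 1976]: 1952, 1956, 1960, 1964, 1968, 1972, 1976.
No century exceptions apply. Count: 7.

7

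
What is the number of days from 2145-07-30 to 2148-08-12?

1109

July 30, 2145 → July 30, 2146: 365 days.
July 30, 2146 → July 30, 2147: 365 days.
July 30, 2147 → July 30, 2148: 366 days (2148 is a leap year).
July 2148: 31 − 30 = 1 day remains.
August 1–12, 2148: 12 days.
Residual: 13 days.
Total: 1109 days.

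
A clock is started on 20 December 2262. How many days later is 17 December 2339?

Day-of-year of December 20, 2262: 354.
Day-of-year of December 17, 2339: 351.
2262 has 365 days, so 365 − 354 = 11 days remain in 2262.
Full years 2263–2338: 58 common + 18 leap = 58×365 + 18×366 = 27758 days.
Total: 11 + 27758 + 351 = 28120 days.

28120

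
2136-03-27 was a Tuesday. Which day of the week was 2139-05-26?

March 27, 2136 → March 27, 2137: 365 days.
March 27, 2137 → March 27, 2138: 365 days.
March 27, 2138 → March 27, 2139: 365 days.
March 2139: 31 − 27 = 4 days remain.
Then April (30): 30 days.
May 1–26, 2139: 26 days.
Residual: 60 days.
Total: 1155 days.
1155 is a multiple of 7, so 2139-05-26 falls on the same weekday: Tuesday.

Tuesday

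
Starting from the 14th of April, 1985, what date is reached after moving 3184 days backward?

the 26th of July, 1976

Count 3184 days before April 14, 1985:
Day-of-year of July 26, 1976: 208.
Day-of-year of April 14, 1985: 104.
1976 has 366 days, so 366 − 208 = 158 days remain in 1976.
Full years 1977–1984: 6 common + 2 leap = 6×365 + 2×366 = 2922 days.
Total: 158 + 2922 + 104 = 3184 days.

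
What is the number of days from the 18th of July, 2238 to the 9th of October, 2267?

10675

Day-of-year of July 18, 2238: 199.
Day-of-year of October 9, 2267: 282.
2238 has 365 days, so 365 − 199 = 166 days remain in 2238.
Full years 2239–2266: 21 common + 7 leap = 21×365 + 7×366 = 10227 days.
Total: 166 + 10227 + 282 = 10675 days.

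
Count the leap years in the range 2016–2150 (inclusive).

33

Years divisible by 4: 2016, 2020, …, 2148 — 34 in all.
Of these, 2100 is divisible by 100 but not 400, so not leap.
Leap years: 34 − 1 = 33.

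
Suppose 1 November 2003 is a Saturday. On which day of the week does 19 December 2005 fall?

Day-of-year of November 1, 2003: 305.
Day-of-year of December 19, 2005: 353.
2003 has 365 days, so 365 − 305 = 60 days remain in 2003.
Full years: 2004: 366. Sum = 366.
Total: 60 + 366 + 353 = 779 days.
779 mod 7 = 2, so 2 days after Saturday is Monday.

Monday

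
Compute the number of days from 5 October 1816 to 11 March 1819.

Day-of-year of October 5, 1816: 279.
Day-of-year of March 11, 1819: 70.
1816 has 366 days, so 366 − 279 = 87 days remain in 1816.
Full years: 1817: 365; 1818: 365. Sum = 730.
Total: 87 + 730 + 70 = 887 days.

887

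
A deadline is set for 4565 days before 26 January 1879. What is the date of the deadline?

28 July 1866

Count 4565 days before January 26, 1879:
Day-of-year of July 28, 1866: 209.
Day-of-year of January 26, 1879: 26.
1866 has 365 days, so 365 − 209 = 156 days remain in 1866.
Full years 1867–1878: 9 common + 3 leap = 9×365 + 3×366 = 4383 days.
Total: 156 + 4383 + 26 = 4565 days.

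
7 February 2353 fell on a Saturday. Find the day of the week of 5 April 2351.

Count forward from the earlier date (April 5, 2351) to the later (February 7, 2353):
Day-of-year of April 5, 2351: 95.
Day-of-year of February 7, 2353: 38.
2351 has 365 days, so 365 − 95 = 270 days remain in 2351.
Full years: 2352: 366. Sum = 366.
Total: 270 + 366 + 38 = 674 days.
674 mod 7 = 2, so 2 days before Saturday is Thursday.

Thursday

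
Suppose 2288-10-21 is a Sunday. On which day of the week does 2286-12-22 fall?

Wednesday

Count forward from the earlier date (December 22, 2286) to the later (October 21, 2288):
Day-of-year of December 22, 2286: 356.
Day-of-year of October 21, 2288: 295.
2286 has 365 days, so 365 − 356 = 9 days remain in 2286.
Full years: 2287: 365. Sum = 365.
Total: 9 + 365 + 295 = 669 days.
669 mod 7 = 4, so 4 days before Sunday is Wednesday.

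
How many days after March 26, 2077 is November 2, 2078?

586

Day-of-year of March 26, 2077: 85.
Day-of-year of November 2, 2078: 306.
2077 has 365 days, so 365 − 85 = 280 days remain in 2077.
Total: 280 + 306 = 586 days.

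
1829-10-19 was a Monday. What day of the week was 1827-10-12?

Friday

Count forward from the earlier date (October 12, 1827) to the later (October 19, 1829):
October 12, 1827 → October 12, 1828: 366 days (1828 is a leap year).
October 12, 1828 → October 12, 1829: 365 days.
Within October 1829: 19 − 12 = 7 days.
Total: 738 days.
738 mod 7 = 3, so 3 days before Monday is Friday.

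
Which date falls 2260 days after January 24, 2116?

April 2, 2122

Count 2260 days after January 24, 2116:
Day-of-year of January 24, 2116: 24.
Day-of-year of April 2, 2122: 92.
2116 has 366 days, so 366 − 24 = 342 days remain in 2116.
Full years: 2117: 365; 2118: 365; 2119: 365; 2120: 366; 2121: 365. Sum = 1826.
Total: 342 + 1826 + 92 = 2260 days.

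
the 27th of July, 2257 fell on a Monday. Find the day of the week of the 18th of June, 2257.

Thursday

Count forward from the earlier date (June 18, 2257) to the later (July 27, 2257):
June 2257: 30 − 18 = 12 days remain.
July 1–27, 2257: 27 days.
Total: 12 + 27 = 39 days.
39 mod 7 = 4, so 4 days before Monday is Thursday.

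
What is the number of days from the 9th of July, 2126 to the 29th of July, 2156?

10978

Day-of-year of July 9, 2126: 190.
Day-of-year of July 29, 2156: 211.
2126 has 365 days, so 365 − 190 = 175 days remain in 2126.
Full years 2127–2155: 22 common + 7 leap = 22×365 + 7×366 = 10592 days.
Total: 175 + 10592 + 211 = 10978 days.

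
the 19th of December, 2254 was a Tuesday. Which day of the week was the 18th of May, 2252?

Tuesday

Count forward from the earlier date (May 18, 2252) to the later (December 19, 2254):
May 2252: 31 − 18 = 13 days remain.
Then 30 full months totalling 913 days.
December 1–19, 2254: 19 days.
Total: 13 + 913 + 19 = 945 days.
945 is a multiple of 7, so the 18th of May, 2252 falls on the same weekday: Tuesday.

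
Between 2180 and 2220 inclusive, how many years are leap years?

Years divisible by 4 in [2180, 2220]: 2180, 2184, 2188, 2192, 2196, 2200, 2204, 2208, 2212, 2216, 2220.
Of these, 2200 is divisible by 100 but not 400, so not leap.
Leap years: 11 − 1 = 10.

10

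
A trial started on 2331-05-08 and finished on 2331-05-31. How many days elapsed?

23

Within May 2331: 31 − 8 = 23 days.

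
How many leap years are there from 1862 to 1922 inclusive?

Years divisible by 4: 1864, 1868, …, 1920 — 15 in all.
Of these, 1900 is divisible by 100 but not 400, so not leap.
Leap years: 15 − 1 = 14.

14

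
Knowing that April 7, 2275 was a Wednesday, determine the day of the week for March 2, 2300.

Friday

From April 7, 2275 to April 7, 2299: 24 years, of which 6 contain a Feb 29 — 18×365 + 6×366 = 8766 days.
April 2299: 30 − 7 = 23 days remain.
Then 10 full months totalling 304 days.
March 1–2, 2300: 2 days.
Residual: 329 days.
Total: 9095 days.
9095 mod 7 = 2, so 2 days after Wednesday is Friday.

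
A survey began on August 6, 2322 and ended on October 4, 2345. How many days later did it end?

8460

From August 6, 2322 to August 6, 2345: 23 years, of which 6 contain a Feb 29 — 17×365 + 6×366 = 8401 days.
August 2345: 31 − 6 = 25 days remain.
Then September (30): 30 days.
October 1–4, 2345: 4 days.
Residual: 59 days.
Total: 8460 days.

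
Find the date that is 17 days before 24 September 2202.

7 September 2202

Count 17 days before September 24, 2202:
Within September 2202: 24 − 7 = 17 days.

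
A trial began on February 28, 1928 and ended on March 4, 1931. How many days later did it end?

Day-of-year of February 28, 1928: 59.
Day-of-year of March 4, 1931: 63.
1928 has 366 days, so 366 − 59 = 307 days remain in 1928.
Full years: 1929: 365; 1930: 365. Sum = 730.
Total: 307 + 730 + 63 = 1100 days.

1100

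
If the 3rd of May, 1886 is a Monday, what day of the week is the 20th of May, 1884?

Count forward from the earlier date (May 20, 1884) to the later (May 3, 1886):
Day-of-year of May 20, 1884: 141.
Day-of-year of May 3, 1886: 123.
1884 has 366 days, so 366 − 141 = 225 days remain in 1884.
Full years: 1885: 365. Sum = 365.
Total: 225 + 365 + 123 = 713 days.
713 mod 7 = 6, so 6 days before Monday is Tuesday.

Tuesday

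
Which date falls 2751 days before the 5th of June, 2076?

the 23rd of November, 2068

Count 2751 days before June 5, 2076:
Day-of-year of November 23, 2068: 328.
Day-of-year of June 5, 2076: 157.
2068 has 366 days, so 366 − 328 = 38 days remain in 2068.
Full years 2069–2075: 6 common + 1 leap = 6×365 + 1×366 = 2556 days.
Total: 38 + 2556 + 157 = 2751 days.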